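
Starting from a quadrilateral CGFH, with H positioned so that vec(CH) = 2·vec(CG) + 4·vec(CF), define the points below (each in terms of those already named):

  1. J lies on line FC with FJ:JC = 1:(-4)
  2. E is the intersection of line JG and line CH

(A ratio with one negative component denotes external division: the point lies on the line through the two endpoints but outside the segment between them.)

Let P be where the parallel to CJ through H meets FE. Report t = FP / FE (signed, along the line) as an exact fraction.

Assign C = (0, 0), G = (1, 0), F = (0, 1), H = (2, 4) — the answer is frame-independent, so this choice is without loss of generality.
1. J lies on line FC with FJ:JC = 1:(-4) ⇒ J = (0, 4/3)
2. E is the intersection of line JG and line CH ⇒ E = (2/5, 4/5)
through H parallel to CJ: direction (0, 4/3); meets FE at P = (2, 0)
P = F + t·(E−F) with t = 5

t = 5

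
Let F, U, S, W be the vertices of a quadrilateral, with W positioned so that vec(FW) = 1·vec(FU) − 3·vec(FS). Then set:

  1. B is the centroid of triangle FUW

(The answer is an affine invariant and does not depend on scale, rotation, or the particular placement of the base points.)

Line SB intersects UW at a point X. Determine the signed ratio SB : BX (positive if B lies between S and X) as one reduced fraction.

Assign F = (0, 0), U = (1, 0), S = (0, 1), W = (1, -3) — the answer is frame-independent, so this choice is without loss of generality.
1. B is the centroid of triangle FUW ⇒ B = (2/3, -1)
line SB meets UW at X = (1, -2)
B = S + t·(X−S) with t = 2/3, so SB:BX = 2/3:1/3

SB:BX = 2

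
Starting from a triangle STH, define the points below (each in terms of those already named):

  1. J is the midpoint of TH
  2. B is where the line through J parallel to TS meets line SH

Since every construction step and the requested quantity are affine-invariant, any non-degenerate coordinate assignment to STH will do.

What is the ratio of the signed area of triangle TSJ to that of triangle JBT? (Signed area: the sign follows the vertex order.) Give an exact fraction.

[TSJ]:[JBT] = -2

Assign S = (0, 0), T = (1, 0), H = (0, 1) — the answer is frame-independent, so this choice is without loss of generality.
1. J is the midpoint of TH ⇒ J = (1/2, 1/2)
2. B is where the line through J parallel to TS meets line SH ⇒ B = (0, 1/2)
2·[TSJ] = -1/2, 2·[JBT] = 1/4
[TSJ]:[JBT] = -1/2:1/4 = -2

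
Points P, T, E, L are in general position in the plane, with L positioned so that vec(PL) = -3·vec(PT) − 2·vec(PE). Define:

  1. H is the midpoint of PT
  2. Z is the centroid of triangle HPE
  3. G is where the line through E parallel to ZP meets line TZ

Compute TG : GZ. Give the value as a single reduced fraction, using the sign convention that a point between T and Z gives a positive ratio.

Work in coordinates with P = (0, 0), T = (1, 0), E = (0, 1), L = (-3, -2).
1. H is the midpoint of PT ⇒ H = (1/2, 0)
2. Z is the centroid of triangle HPE ⇒ Z = (1/6, 1/3)
3. G is where the line through E parallel to ZP meets line TZ ⇒ G = (-1/4, 1/2)
G = T + t·(Z−T) with t = 3/2, so TG:GZ = t:(1−t) = 3/2:-1/2

TG:GZ = -3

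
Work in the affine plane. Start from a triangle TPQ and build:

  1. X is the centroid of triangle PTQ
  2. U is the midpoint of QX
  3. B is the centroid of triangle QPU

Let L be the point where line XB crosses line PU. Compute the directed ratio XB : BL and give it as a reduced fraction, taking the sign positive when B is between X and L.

Assign T = (0, 0), P = (1, 0), Q = (0, 1) — the answer is frame-independent, so this choice is without loss of generality.
1. X is the centroid of triangle PTQ ⇒ X = (1/3, 1/3)
2. U is the midpoint of QX ⇒ U = (1/6, 2/3)
3. B is the centroid of triangle QPU ⇒ B = (7/18, 5/9)
line XB meets PU at L = (3/8, 1/2)
B = X + t·(L−X) with t = 4/3, so XB:BL = 4/3:-1/3

XB:BL = -4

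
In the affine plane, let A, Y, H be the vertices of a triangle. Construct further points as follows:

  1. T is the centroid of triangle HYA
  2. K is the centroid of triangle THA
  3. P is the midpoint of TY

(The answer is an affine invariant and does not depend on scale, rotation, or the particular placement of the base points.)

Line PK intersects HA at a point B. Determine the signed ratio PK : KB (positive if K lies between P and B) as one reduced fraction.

PK:KB = 5

Assign A = (0, 0), Y = (1, 0), H = (0, 1) — the answer is frame-independent, so this choice is without loss of generality.
1. T is the centroid of triangle HYA ⇒ T = (1/3, 1/3)
2. K is the centroid of triangle THA ⇒ K = (1/9, 4/9)
3. P is the midpoint of TY ⇒ P = (2/3, 1/6)
line PK meets HA at B = (0, 1/2)
K = P + t·(B−P) with t = 5/6, so PK:KB = 5/6:1/6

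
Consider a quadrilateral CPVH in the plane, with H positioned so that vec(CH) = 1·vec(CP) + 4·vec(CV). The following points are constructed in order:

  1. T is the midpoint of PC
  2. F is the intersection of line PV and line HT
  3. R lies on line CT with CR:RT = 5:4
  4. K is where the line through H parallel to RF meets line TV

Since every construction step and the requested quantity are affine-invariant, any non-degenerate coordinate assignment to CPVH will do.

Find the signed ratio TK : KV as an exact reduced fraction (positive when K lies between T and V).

TK:KV = -16/7

Work in coordinates with C = (0, 0), P = (1, 0), V = (0, 1), H = (1, 4).
1. T is the midpoint of PC ⇒ T = (1/2, 0)
2. F is the intersection of line PV and line HT ⇒ F = (5/9, 4/9)
3. R lies on line CT with CR:RT = 5:4 ⇒ R = (5/18, 0)
4. K is where the line through H parallel to RF meets line TV ⇒ K = (-7/18, 16/9)
K = T + t·(V−T) with t = 16/9, so TK:KV = t:(1−t) = 16/9:-7/9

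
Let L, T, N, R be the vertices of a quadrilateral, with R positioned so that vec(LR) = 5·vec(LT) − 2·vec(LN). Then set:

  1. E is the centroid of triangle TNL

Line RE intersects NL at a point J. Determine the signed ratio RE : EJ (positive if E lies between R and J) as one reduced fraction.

Work in coordinates with L = (0, 0), T = (1, 0), N = (0, 1), R = (5, -2).
1. E is the centroid of triangle TNL ⇒ E = (1/3, 1/3)
line RE meets NL at J = (0, 1/2)
E = R + t·(J−R) with t = 14/15, so RE:EJ = 14/15:1/15

RE:EJ = 14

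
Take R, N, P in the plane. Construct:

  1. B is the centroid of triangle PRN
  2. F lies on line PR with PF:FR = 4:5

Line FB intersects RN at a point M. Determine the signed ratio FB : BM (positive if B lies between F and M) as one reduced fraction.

Set R = (0, 0), N = (1, 0), P = (0, 1); any affine frame gives the same invariant.
1. B is the centroid of triangle PRN ⇒ B = (1/3, 1/3)
2. F lies on line PR with PF:FR = 4:5 ⇒ F = (0, 5/9)
line FB meets RN at M = (5/6, 0)
B = F + t·(M−F) with t = 2/5, so FB:BM = 2/5:3/5

FB:BM = 2/3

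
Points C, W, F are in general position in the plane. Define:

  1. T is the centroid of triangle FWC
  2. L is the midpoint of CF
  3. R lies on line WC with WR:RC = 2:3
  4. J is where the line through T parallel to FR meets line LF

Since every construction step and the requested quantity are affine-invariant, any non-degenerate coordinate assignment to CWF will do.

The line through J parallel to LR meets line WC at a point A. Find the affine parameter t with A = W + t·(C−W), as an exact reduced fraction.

Work in coordinates with C = (0, 0), W = (1, 0), F = (0, 1).
1. T is the centroid of triangle FWC ⇒ T = (1/3, 1/3)
2. L is the midpoint of CF ⇒ L = (0, 1/2)
3. R lies on line WC with WR:RC = 2:3 ⇒ R = (3/5, 0)
4. J is where the line through T parallel to FR meets line LF ⇒ J = (0, 8/9)
through J parallel to LR: direction (3/5, -1/2); meets WC at A = (16/15, 0)
A = W + t·(C−W) with t = -1/15

t = -1/15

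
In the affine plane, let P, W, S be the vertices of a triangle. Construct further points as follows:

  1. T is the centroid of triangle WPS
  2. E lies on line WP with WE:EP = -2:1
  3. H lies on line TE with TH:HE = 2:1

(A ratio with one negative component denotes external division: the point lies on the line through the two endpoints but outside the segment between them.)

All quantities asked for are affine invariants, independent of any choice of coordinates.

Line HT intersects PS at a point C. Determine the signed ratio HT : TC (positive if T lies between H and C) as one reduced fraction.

Set P = (0, 0), W = (1, 0), S = (0, 1); any affine frame gives the same invariant.
1. T is the centroid of triangle WPS ⇒ T = (1/3, 1/3)
2. E lies on line WP with WE:EP = -2:1 ⇒ E = (-1, 0)
3. H lies on line TE with TH:HE = 2:1 ⇒ H = (-5/9, 1/9)
line HT meets PS at C = (0, 1/4)
T = H + t·(C−H) with t = 8/5, so HT:TC = 8/5:-3/5

HT:TC = -8/3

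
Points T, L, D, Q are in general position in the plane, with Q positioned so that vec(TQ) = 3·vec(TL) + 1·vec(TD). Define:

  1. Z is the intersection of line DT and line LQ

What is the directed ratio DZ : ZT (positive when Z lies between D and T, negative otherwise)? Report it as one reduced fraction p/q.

Assign T = (0, 0), L = (1, 0), D = (0, 1), Q = (3, 1) — the answer is frame-independent, so this choice is without loss of generality.
1. Z is the intersection of line DT and line LQ ⇒ Z = (0, -1/2)
Z = D + t·(T−D) with t = 3/2, so DZ:ZT = t:(1−t) = 3/2:-1/2

DZ:ZT = -3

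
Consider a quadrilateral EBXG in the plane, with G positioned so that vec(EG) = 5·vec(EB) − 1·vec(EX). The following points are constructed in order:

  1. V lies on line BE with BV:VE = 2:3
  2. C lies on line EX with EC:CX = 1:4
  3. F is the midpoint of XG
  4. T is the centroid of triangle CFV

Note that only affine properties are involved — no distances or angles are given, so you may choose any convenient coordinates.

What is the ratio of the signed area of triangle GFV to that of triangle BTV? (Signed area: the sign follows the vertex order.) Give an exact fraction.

[GFV]:[BTV] = 285/4

Work in coordinates with E = (0, 0), B = (1, 0), X = (0, 1), G = (5, -1).
1. V lies on line BE with BV:VE = 2:3 ⇒ V = (3/5, 0)
2. C lies on line EX with EC:CX = 1:4 ⇒ C = (0, 1/5)
3. F is the midpoint of XG ⇒ F = (5/2, 0)
4. T is the centroid of triangle CFV ⇒ T = (31/30, 1/15)
2·[GFV] = 19/10, 2·[BTV] = 2/75
[GFV]:[BTV] = 19/10:2/75 = 285/4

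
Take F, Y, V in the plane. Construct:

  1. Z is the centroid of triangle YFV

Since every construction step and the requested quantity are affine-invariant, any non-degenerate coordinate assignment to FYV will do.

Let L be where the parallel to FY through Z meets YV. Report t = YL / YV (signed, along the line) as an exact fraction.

t = 1/3

Choose coordinates F = (0, 0), Y = (1, 0), V = (0, 1).
1. Z is the centroid of triangle YFV ⇒ Z = (1/3, 1/3)
through Z parallel to FY: direction (1, 0); meets YV at L = (2/3, 1/3)
L = Y + t·(V−Y) with t = 1/3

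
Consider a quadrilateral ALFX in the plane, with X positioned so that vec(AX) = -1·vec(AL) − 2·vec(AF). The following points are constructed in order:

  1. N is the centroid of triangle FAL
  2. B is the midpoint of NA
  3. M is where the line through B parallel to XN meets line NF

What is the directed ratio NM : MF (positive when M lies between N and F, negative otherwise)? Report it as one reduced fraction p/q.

Work in coordinates with A = (0, 0), L = (1, 0), F = (0, 1), X = (-1, -2).
1. N is the centroid of triangle FAL ⇒ N = (1/3, 1/3)
2. B is the midpoint of NA ⇒ B = (1/6, 1/6)
3. M is where the line through B parallel to XN meets line NF ⇒ M = (3/10, 2/5)
M = N + t·(F−N) with t = 1/10, so NM:MF = t:(1−t) = 1/10:9/10

NM:MF = 1/9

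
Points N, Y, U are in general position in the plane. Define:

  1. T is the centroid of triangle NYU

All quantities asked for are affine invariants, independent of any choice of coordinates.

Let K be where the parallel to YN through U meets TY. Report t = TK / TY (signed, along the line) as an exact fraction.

t = -2

Work in coordinates with N = (0, 0), Y = (1, 0), U = (0, 1).
1. T is the centroid of triangle NYU ⇒ T = (1/3, 1/3)
through U parallel to YN: direction (-1, 0); meets TY at K = (-1, 1)
K = T + t·(Y−T) with t = -2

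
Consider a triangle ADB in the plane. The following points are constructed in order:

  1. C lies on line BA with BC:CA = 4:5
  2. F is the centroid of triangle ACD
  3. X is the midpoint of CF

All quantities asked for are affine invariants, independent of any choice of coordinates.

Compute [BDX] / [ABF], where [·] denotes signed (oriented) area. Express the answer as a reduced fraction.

Assign A = (0, 0), D = (1, 0), B = (0, 1) — the answer is frame-independent, so this choice is without loss of generality.
1. C lies on line BA with BC:CA = 4:5 ⇒ C = (0, 5/9)
2. F is the centroid of triangle ACD ⇒ F = (1/3, 5/27)
3. X is the midpoint of CF ⇒ X = (1/6, 10/27)
2·[BDX] = -25/54, 2·[ABF] = -1/3
[BDX]:[ABF] = -25/54:-1/3 = 25/18

[BDX]:[ABF] = 25/18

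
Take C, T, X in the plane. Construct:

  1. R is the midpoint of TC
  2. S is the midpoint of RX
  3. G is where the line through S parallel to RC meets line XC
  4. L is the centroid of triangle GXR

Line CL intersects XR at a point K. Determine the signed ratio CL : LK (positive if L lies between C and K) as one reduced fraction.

CL:LK = 5

Set C = (0, 0), T = (1, 0), X = (0, 1); any affine frame gives the same invariant.
1. R is the midpoint of TC ⇒ R = (1/2, 0)
2. S is the midpoint of RX ⇒ S = (1/4, 1/2)
3. G is where the line through S parallel to RC meets line XC ⇒ G = (0, 1/2)
4. L is the centroid of triangle GXR ⇒ L = (1/6, 1/2)
line CL meets XR at K = (1/5, 3/5)
L = C + t·(K−C) with t = 5/6, so CL:LK = 5/6:1/6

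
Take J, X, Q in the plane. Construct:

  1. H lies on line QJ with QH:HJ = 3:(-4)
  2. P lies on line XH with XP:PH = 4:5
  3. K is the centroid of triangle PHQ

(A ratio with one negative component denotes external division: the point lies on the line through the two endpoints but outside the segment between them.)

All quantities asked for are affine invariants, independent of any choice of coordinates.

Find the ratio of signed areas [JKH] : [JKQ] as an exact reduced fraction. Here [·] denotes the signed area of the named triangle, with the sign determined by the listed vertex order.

Work in coordinates with J = (0, 0), X = (1, 0), Q = (0, 1).
1. H lies on line QJ with QH:HJ = 3:(-4) ⇒ H = (0, 4)
2. P lies on line XH with XP:PH = 4:5 ⇒ P = (5/9, 16/9)
3. K is the centroid of triangle PHQ ⇒ K = (5/27, 61/27)
2·[JKH] = 20/27, 2·[JKQ] = 5/27
[JKH]:[JKQ] = 20/27:5/27 = 4

[JKH]:[JKQ] = 4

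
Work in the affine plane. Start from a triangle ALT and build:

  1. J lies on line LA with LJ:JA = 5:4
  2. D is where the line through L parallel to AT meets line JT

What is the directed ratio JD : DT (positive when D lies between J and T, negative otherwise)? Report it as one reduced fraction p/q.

JD:DT = -5/9

Choose coordinates A = (0, 0), L = (1, 0), T = (0, 1).
1. J lies on line LA with LJ:JA = 5:4 ⇒ J = (4/9, 0)
2. D is where the line through L parallel to AT meets line JT ⇒ D = (1, -5/4)
D = J + t·(T−J) with t = -5/4, so JD:DT = t:(1−t) = -5/4:9/4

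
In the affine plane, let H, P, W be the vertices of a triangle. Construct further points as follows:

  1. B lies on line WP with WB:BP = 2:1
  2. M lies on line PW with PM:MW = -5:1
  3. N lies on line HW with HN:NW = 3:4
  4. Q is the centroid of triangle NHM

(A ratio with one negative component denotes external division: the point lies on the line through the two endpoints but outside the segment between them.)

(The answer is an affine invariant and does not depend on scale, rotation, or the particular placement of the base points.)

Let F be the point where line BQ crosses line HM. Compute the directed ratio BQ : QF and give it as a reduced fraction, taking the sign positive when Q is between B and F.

Choose coordinates H = (0, 0), P = (1, 0), W = (0, 1).
1. B lies on line WP with WB:BP = 2:1 ⇒ B = (2/3, 1/3)
2. M lies on line PW with PM:MW = -5:1 ⇒ M = (-1/4, 5/4)
3. N lies on line HW with HN:NW = 3:4 ⇒ N = (0, 3/7)
4. Q is the centroid of triangle NHM ⇒ Q = (-1/12, 47/84)
line BQ meets HM at F = (-101/888, 505/888)
Q = B + t·(F−B) with t = 74/77, so BQ:QF = 74/77:3/77

BQ:QF = 74/3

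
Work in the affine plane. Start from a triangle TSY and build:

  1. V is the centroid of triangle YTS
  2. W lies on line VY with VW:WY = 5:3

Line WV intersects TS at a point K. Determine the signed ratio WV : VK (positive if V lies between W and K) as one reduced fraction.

WV:VK = 5/4

Set T = (0, 0), S = (1, 0), Y = (0, 1); any affine frame gives the same invariant.
1. V is the centroid of triangle YTS ⇒ V = (1/3, 1/3)
2. W lies on line VY with VW:WY = 5:3 ⇒ W = (1/8, 3/4)
line WV meets TS at K = (1/2, 0)
V = W + t·(K−W) with t = 5/9, so WV:VK = 5/9:4/9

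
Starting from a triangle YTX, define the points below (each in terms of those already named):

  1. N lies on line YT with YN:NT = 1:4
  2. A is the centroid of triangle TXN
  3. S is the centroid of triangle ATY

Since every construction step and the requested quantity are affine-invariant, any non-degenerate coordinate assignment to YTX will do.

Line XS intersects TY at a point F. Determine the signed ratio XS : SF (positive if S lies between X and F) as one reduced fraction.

Work in coordinates with Y = (0, 0), T = (1, 0), X = (0, 1).
1. N lies on line YT with YN:NT = 1:4 ⇒ N = (1/5, 0)
2. A is the centroid of triangle TXN ⇒ A = (2/5, 1/3)
3. S is the centroid of triangle ATY ⇒ S = (7/15, 1/9)
line XS meets TY at F = (21/40, 0)
S = X + t·(F−X) with t = 8/9, so XS:SF = 8/9:1/9

XS:SF = 8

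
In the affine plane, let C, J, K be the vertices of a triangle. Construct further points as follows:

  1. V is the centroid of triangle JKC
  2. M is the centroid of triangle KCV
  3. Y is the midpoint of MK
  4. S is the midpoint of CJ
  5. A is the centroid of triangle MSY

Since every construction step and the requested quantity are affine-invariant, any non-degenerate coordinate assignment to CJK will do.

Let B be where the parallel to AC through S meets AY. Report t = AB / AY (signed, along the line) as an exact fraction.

t = -7/5

Work in coordinates with C = (0, 0), J = (1, 0), K = (0, 1).
1. V is the centroid of triangle JKC ⇒ V = (1/3, 1/3)
2. M is the centroid of triangle KCV ⇒ M = (1/9, 4/9)
3. Y is the midpoint of MK ⇒ Y = (1/18, 13/18)
4. S is the midpoint of CJ ⇒ S = (1/2, 0)
5. A is the centroid of triangle MSY ⇒ A = (2/9, 7/18)
through S parallel to AC: direction (-2/9, -7/18); meets AY at B = (41/90, -7/90)
B = A + t·(Y−A) with t = -7/5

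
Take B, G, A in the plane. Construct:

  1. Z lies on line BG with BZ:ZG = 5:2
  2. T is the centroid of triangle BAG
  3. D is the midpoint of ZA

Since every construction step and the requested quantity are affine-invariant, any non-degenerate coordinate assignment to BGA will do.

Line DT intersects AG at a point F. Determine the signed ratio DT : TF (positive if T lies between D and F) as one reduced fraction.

DT:TF = -4/7

Set B = (0, 0), G = (1, 0), A = (0, 1); any affine frame gives the same invariant.
1. Z lies on line BG with BZ:ZG = 5:2 ⇒ Z = (5/7, 0)
2. T is the centroid of triangle BAG ⇒ T = (1/3, 1/3)
3. D is the midpoint of ZA ⇒ D = (5/14, 1/2)
line DT meets AG at F = (3/8, 5/8)
T = D + t·(F−D) with t = -4/3, so DT:TF = -4/3:7/3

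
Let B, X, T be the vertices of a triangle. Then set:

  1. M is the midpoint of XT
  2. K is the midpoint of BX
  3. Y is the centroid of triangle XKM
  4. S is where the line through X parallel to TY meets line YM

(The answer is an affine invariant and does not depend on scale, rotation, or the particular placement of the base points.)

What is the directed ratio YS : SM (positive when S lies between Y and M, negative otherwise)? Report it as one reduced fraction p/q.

Assign B = (0, 0), X = (1, 0), T = (0, 1) — the answer is frame-independent, so this choice is without loss of generality.
1. M is the midpoint of XT ⇒ M = (1/2, 1/2)
2. K is the midpoint of BX ⇒ K = (1/2, 0)
3. Y is the centroid of triangle XKM ⇒ Y = (2/3, 1/6)
4. S is where the line through X parallel to TY meets line YM ⇒ S = (1/3, 5/6)
S = Y + t·(M−Y) with t = 2, so YS:SM = t:(1−t) = 2:-1

YS:SM = -2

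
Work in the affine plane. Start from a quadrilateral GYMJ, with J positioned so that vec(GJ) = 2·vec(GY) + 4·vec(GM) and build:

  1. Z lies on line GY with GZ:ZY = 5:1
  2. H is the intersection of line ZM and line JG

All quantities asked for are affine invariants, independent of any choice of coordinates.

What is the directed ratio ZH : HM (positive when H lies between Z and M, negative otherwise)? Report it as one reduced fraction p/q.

Work in coordinates with G = (0, 0), Y = (1, 0), M = (0, 1), J = (2, 4).
1. Z lies on line GY with GZ:ZY = 5:1 ⇒ Z = (5/6, 0)
2. H is the intersection of line ZM and line JG ⇒ H = (5/16, 5/8)
H = Z + t·(M−Z) with t = 5/8, so ZH:HM = t:(1−t) = 5/8:3/8

ZH:HM = 5/3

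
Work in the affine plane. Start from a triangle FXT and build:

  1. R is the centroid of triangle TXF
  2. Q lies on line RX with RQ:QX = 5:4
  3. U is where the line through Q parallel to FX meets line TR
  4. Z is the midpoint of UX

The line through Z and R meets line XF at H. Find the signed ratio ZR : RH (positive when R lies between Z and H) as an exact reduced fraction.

Set F = (0, 0), X = (1, 0), T = (0, 1); any affine frame gives the same invariant.
1. R is the centroid of triangle TXF ⇒ R = (1/3, 1/3)
2. Q lies on line RX with RQ:QX = 5:4 ⇒ Q = (19/27, 4/27)
3. U is where the line through Q parallel to FX meets line TR ⇒ U = (23/54, 4/27)
4. Z is the midpoint of UX ⇒ Z = (77/108, 2/27)
line ZR meets XF at H = (23/28, 0)
R = Z + t·(H−Z) with t = -7/2, so ZR:RH = -7/2:9/2

ZR:RH = -7/9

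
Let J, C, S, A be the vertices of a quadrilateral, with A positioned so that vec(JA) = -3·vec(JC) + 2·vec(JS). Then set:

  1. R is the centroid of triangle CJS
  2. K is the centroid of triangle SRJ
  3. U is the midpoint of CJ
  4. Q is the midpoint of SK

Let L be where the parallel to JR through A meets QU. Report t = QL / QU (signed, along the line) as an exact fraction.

Assign J = (0, 0), C = (1, 0), S = (0, 1), A = (-3, 2) — the answer is frame-independent, so this choice is without loss of generality.
1. R is the centroid of triangle CJS ⇒ R = (1/3, 1/3)
2. K is the centroid of triangle SRJ ⇒ K = (1/9, 4/9)
3. U is the midpoint of CJ ⇒ U = (1/2, 0)
4. Q is the midpoint of SK ⇒ Q = (1/18, 13/18)
through A parallel to JR: direction (1/3, 1/3); meets QU at L = (-67/42, 143/42)
L = Q + t·(U−Q) with t = -26/7

t = -26/7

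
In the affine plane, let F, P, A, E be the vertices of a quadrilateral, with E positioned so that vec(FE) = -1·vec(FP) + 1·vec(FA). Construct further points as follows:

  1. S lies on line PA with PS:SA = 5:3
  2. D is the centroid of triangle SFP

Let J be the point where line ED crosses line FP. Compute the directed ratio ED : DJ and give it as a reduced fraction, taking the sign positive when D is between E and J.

Set F = (0, 0), P = (1, 0), A = (0, 1), E = (-1, 1); any affine frame gives the same invariant.
1. S lies on line PA with PS:SA = 5:3 ⇒ S = (3/8, 5/8)
2. D is the centroid of triangle SFP ⇒ D = (11/24, 5/24)
line ED meets FP at J = (16/19, 0)
D = E + t·(J−E) with t = 19/24, so ED:DJ = 19/24:5/24

ED:DJ = 19/5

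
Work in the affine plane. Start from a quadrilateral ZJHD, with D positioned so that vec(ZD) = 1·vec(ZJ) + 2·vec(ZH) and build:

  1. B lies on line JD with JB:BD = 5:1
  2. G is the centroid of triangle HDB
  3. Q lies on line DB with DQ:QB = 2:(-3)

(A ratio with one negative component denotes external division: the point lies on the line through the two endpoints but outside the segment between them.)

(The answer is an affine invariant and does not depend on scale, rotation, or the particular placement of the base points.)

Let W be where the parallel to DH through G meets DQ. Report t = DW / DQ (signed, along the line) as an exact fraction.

Assign Z = (0, 0), J = (1, 0), H = (0, 1), D = (1, 2) — the answer is frame-independent, so this choice is without loss of generality.
1. B lies on line JD with JB:BD = 5:1 ⇒ B = (1, 5/3)
2. G is the centroid of triangle HDB ⇒ G = (2/3, 14/9)
3. Q lies on line DB with DQ:QB = 2:(-3) ⇒ Q = (1, 8/3)
through G parallel to DH: direction (-1, -1); meets DQ at W = (1, 17/9)
W = D + t·(Q−D) with t = -1/6

t = -1/6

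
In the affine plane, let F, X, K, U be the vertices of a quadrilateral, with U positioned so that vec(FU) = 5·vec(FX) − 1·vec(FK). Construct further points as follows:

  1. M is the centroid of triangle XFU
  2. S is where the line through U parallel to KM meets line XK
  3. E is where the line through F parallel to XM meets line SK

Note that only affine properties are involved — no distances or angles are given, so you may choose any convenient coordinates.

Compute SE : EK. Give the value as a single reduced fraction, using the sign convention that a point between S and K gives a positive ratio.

Choose coordinates F = (0, 0), X = (1, 0), K = (0, 1), U = (5, -1).
1. M is the centroid of triangle XFU ⇒ M = (2, -1/3)
2. S is where the line through U parallel to KM meets line XK ⇒ S = (-4, 5)
3. E is where the line through F parallel to XM meets line SK ⇒ E = (3/2, -1/2)
E = S + t·(K−S) with t = 11/8, so SE:EK = t:(1−t) = 11/8:-3/8

SE:EK = -11/3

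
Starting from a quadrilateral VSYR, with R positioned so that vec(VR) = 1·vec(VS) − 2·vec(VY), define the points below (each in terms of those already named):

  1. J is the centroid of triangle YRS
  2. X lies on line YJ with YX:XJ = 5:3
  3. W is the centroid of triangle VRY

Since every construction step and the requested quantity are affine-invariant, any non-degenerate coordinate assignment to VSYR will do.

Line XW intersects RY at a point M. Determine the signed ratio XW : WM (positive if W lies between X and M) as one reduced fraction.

Choose coordinates V = (0, 0), S = (1, 0), Y = (0, 1), R = (1, -2).
1. J is the centroid of triangle YRS ⇒ J = (2/3, -1/3)
2. X lies on line YJ with YX:XJ = 5:3 ⇒ X = (5/12, 1/6)
3. W is the centroid of triangle VRY ⇒ W = (1/3, -1/3)
line XW meets RY at M = (10/27, -1/9)
W = X + t·(M−X) with t = 9/5, so XW:WM = 9/5:-4/5

XW:WM = -9/4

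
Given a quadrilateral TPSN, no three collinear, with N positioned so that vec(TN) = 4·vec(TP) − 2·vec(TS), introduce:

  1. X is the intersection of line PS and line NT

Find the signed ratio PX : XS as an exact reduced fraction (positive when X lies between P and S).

Assign T = (0, 0), P = (1, 0), S = (0, 1), N = (4, -2) — the answer is frame-independent, so this choice is without loss of generality.
1. X is the intersection of line PS and line NT ⇒ X = (2, -1)
X = P + t·(S−P) with t = -1, so PX:XS = t:(1−t) = -1:2

PX:XS = -1/2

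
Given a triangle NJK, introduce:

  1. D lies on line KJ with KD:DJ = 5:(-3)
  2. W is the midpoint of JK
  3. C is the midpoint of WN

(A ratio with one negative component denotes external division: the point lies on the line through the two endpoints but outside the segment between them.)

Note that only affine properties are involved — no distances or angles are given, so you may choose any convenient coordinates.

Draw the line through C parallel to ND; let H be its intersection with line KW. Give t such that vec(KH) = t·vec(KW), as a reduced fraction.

t = 3

Choose coordinates N = (0, 0), J = (1, 0), K = (0, 1).
1. D lies on line KJ with KD:DJ = 5:(-3) ⇒ D = (5/2, -3/2)
2. W is the midpoint of JK ⇒ W = (1/2, 1/2)
3. C is the midpoint of WN ⇒ C = (1/4, 1/4)
through C parallel to ND: direction (5/2, -3/2); meets KW at H = (3/2, -1/2)
H = K + t·(W−K) with t = 3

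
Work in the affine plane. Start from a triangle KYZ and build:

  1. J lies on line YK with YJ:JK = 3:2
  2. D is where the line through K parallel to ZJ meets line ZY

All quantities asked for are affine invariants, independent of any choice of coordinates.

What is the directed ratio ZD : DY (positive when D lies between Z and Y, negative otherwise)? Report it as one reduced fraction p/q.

ZD:DY = -2/5

Work in coordinates with K = (0, 0), Y = (1, 0), Z = (0, 1).
1. J lies on line YK with YJ:JK = 3:2 ⇒ J = (2/5, 0)
2. D is where the line through K parallel to ZJ meets line ZY ⇒ D = (-2/3, 5/3)
D = Z + t·(Y−Z) with t = -2/3, so ZD:DY = t:(1−t) = -2/3:5/3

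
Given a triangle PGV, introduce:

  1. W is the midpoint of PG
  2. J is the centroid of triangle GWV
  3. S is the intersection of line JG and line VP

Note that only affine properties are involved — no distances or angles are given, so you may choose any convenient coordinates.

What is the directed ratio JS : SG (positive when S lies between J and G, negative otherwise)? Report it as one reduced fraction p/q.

JS:SG = -1/2

Set P = (0, 0), G = (1, 0), V = (0, 1); any affine frame gives the same invariant.
1. W is the midpoint of PG ⇒ W = (1/2, 0)
2. J is the centroid of triangle GWV ⇒ J = (1/2, 1/3)
3. S is the intersection of line JG and line VP ⇒ S = (0, 2/3)
S = J + t·(G−J) with t = -1, so JS:SG = t:(1−t) = -1:2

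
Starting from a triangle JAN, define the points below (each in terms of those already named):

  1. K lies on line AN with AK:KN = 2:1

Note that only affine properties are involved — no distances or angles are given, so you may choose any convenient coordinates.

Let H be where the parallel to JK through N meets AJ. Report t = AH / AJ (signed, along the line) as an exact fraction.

Set J = (0, 0), A = (1, 0), N = (0, 1); any affine frame gives the same invariant.
1. K lies on line AN with AK:KN = 2:1 ⇒ K = (1/3, 2/3)
through N parallel to JK: direction (1/3, 2/3); meets AJ at H = (-1/2, 0)
H = A + t·(J−A) with t = 3/2

t = 3/2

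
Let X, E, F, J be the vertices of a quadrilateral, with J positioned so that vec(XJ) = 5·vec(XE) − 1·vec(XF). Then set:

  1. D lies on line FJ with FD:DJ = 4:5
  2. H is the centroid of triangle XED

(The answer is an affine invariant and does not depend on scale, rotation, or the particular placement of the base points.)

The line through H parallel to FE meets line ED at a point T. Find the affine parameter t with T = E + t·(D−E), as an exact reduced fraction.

Set X = (0, 0), E = (1, 0), F = (0, 1), J = (5, -1); any affine frame gives the same invariant.
1. D lies on line FJ with FD:DJ = 4:5 ⇒ D = (20/9, 1/9)
2. H is the centroid of triangle XED ⇒ H = (29/27, 1/27)
through H parallel to FE: direction (1, -1); meets ED at T = (119/108, 1/108)
T = E + t·(D−E) with t = 1/12

t = 1/12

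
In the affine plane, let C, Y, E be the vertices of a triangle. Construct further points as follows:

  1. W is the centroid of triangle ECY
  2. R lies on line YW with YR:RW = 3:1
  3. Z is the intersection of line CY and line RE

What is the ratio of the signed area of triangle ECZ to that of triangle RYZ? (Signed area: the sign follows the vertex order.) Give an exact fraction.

[ECZ]:[RYZ] = -8

Choose coordinates C = (0, 0), Y = (1, 0), E = (0, 1).
1. W is the centroid of triangle ECY ⇒ W = (1/3, 1/3)
2. R lies on line YW with YR:RW = 3:1 ⇒ R = (1/2, 1/4)
3. Z is the intersection of line CY and line RE ⇒ Z = (2/3, 0)
2·[ECZ] = 2/3, 2·[RYZ] = -1/12
[ECZ]:[RYZ] = 2/3:-1/12 = -8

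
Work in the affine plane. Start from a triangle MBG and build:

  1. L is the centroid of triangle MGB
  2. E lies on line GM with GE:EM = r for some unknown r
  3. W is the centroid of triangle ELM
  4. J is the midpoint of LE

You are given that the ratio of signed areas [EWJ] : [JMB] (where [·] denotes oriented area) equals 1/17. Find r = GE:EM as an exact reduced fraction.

Assign M = (0, 0), B = (1, 0), G = (0, 1) — the answer is frame-independent, so this choice is without loss of generality.
1. L is the centroid of triangle MGB ⇒ L = (1/3, 1/3)
2. With GE:EM = r, write λ = r/(r+1) so E = G + λ·(M−G); E is affine-linear in λ
3. W is the centroid of triangle ELM ⇒ W is an affine combination of earlier points and hence also affine-linear in λ
4. J is the midpoint of LE ⇒ J is an affine combination of earlier points and hence also affine-linear in λ
Every point depending on E is an affine combination of E and λ-independent points, so each such coordinate is linear in λ; the λ² term in each signed area is a multiple of (M−G)×(M−G) = 0, so 2·[EWJ] and 2·[JMB] are each linear in λ. Evaluating at λ=0 and λ=1:
  2·[EWJ] = -1/18·λ + 1/18,   2·[JMB] = -1/2·λ + 2/3
So [EWJ]:[JMB] = (-1/18·λ + 1/18) / (-1/2·λ + 2/3). Setting this equal to 1/17:
  -1/18·λ + 1/18 = 1/17·(-1/2·λ + 2/3)  ⇒  λ = 5/8
Then r = λ/(1−λ) = (5/8)/(3/8) = 5/3. Check: with r = 5/3, E = (0, 3/8) and [EWJ]:[JMB] = 1/17 as required.

r = 5/3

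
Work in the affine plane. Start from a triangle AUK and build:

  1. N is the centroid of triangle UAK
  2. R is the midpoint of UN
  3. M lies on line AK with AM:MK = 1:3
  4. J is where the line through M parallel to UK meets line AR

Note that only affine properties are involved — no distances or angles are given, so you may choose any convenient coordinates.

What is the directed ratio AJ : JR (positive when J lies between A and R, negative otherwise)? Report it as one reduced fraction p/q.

AJ:JR = 3/7

Choose coordinates A = (0, 0), U = (1, 0), K = (0, 1).
1. N is the centroid of triangle UAK ⇒ N = (1/3, 1/3)
2. R is the midpoint of UN ⇒ R = (2/3, 1/6)
3. M lies on line AK with AM:MK = 1:3 ⇒ M = (0, 1/4)
4. J is where the line through M parallel to UK meets line AR ⇒ J = (1/5, 1/20)
J = A + t·(R−A) with t = 3/10, so AJ:JR = t:(1−t) = 3/10:7/10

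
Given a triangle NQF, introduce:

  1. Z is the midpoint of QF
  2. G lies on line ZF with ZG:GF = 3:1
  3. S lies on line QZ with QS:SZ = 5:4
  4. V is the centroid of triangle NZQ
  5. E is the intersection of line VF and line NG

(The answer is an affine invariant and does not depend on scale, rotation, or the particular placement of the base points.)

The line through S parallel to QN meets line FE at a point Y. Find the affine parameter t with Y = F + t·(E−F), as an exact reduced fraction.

t = 169/45

Assign N = (0, 0), Q = (1, 0), F = (0, 1) — the answer is frame-independent, so this choice is without loss of generality.
1. Z is the midpoint of QF ⇒ Z = (1/2, 1/2)
2. G lies on line ZF with ZG:GF = 3:1 ⇒ G = (1/8, 7/8)
3. S lies on line QZ with QS:SZ = 5:4 ⇒ S = (13/18, 5/18)
4. V is the centroid of triangle NZQ ⇒ V = (1/2, 1/6)
5. E is the intersection of line VF and line NG ⇒ E = (3/26, 21/26)
through S parallel to QN: direction (-1, 0); meets FE at Y = (13/30, 5/18)
Y = F + t·(E−F) with t = 169/45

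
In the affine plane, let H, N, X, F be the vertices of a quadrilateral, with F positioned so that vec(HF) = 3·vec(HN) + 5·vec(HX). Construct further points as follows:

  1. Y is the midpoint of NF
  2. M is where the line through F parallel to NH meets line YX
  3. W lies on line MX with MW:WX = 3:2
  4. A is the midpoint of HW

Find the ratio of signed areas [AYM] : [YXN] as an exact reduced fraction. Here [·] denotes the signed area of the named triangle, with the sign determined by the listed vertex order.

Set H = (0, 0), N = (1, 0), X = (0, 1), F = (3, 5); any affine frame gives the same invariant.
1. Y is the midpoint of NF ⇒ Y = (2, 5/2)
2. M is where the line through F parallel to NH meets line YX ⇒ M = (16/3, 5)
3. W lies on line MX with MW:WX = 3:2 ⇒ W = (32/15, 13/5)
4. A is the midpoint of HW ⇒ A = (16/15, 13/10)
2·[AYM] = -5/3, 2·[YXN] = 7/2
[AYM]:[YXN] = -5/3:7/2 = -10/21

[AYM]:[YXN] = -10/21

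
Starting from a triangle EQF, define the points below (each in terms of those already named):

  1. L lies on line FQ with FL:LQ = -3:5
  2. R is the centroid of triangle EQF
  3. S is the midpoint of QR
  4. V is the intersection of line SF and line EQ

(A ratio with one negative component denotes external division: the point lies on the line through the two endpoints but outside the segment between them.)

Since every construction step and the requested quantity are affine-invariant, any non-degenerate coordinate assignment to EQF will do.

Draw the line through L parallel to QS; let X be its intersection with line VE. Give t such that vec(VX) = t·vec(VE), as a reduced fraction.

Work in coordinates with E = (0, 0), Q = (1, 0), F = (0, 1).
1. L lies on line FQ with FL:LQ = -3:5 ⇒ L = (-3/2, 5/2)
2. R is the centroid of triangle EQF ⇒ R = (1/3, 1/3)
3. S is the midpoint of QR ⇒ S = (2/3, 1/6)
4. V is the intersection of line SF and line EQ ⇒ V = (4/5, 0)
through L parallel to QS: direction (-1/3, 1/6); meets VE at X = (7/2, 0)
X = V + t·(E−V) with t = -27/8

t = -27/8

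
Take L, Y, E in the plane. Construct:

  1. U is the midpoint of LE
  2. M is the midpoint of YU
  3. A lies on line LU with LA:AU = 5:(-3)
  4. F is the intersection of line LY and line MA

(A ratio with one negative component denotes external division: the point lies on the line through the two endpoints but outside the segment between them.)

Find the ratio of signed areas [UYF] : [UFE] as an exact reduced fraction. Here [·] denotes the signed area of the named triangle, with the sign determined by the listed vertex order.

[UYF]:[UFE] = -3/5

Choose coordinates L = (0, 0), Y = (1, 0), E = (0, 1).
1. U is the midpoint of LE ⇒ U = (0, 1/2)
2. M is the midpoint of YU ⇒ M = (1/2, 1/4)
3. A lies on line LU with LA:AU = 5:(-3) ⇒ A = (0, 5/4)
4. F is the intersection of line LY and line MA ⇒ F = (5/8, 0)
2·[UYF] = -3/16, 2·[UFE] = 5/16
[UYF]:[UFE] = -3/16:5/16 = -3/5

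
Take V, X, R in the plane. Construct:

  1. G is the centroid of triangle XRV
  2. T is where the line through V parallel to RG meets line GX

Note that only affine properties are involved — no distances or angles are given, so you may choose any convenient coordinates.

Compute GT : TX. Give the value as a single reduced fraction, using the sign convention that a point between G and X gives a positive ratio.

GT:TX = -1/2

Assign V = (0, 0), X = (1, 0), R = (0, 1) — the answer is frame-independent, so this choice is without loss of generality.
1. G is the centroid of triangle XRV ⇒ G = (1/3, 1/3)
2. T is where the line through V parallel to RG meets line GX ⇒ T = (-1/3, 2/3)
T = G + t·(X−G) with t = -1, so GT:TX = t:(1−t) = -1:2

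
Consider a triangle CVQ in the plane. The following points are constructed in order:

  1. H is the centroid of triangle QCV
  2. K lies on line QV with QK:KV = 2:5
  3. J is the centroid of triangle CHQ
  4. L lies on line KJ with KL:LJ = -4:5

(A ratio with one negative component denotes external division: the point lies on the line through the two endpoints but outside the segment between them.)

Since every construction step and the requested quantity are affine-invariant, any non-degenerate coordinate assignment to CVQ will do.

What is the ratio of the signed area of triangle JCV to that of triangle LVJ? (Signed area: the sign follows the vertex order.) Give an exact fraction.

[JCV]:[LVJ] = -7/25

Assign C = (0, 0), V = (1, 0), Q = (0, 1) — the answer is frame-independent, so this choice is without loss of generality.
1. H is the centroid of triangle QCV ⇒ H = (1/3, 1/3)
2. K lies on line QV with QK:KV = 2:5 ⇒ K = (2/7, 5/7)
3. J is the centroid of triangle CHQ ⇒ J = (1/9, 4/9)
4. L lies on line KJ with KL:LJ = -4:5 ⇒ L = (62/63, 113/63)
2·[JCV] = 4/9, 2·[LVJ] = -100/63
[JCV]:[LVJ] = 4/9:-100/63 = -7/25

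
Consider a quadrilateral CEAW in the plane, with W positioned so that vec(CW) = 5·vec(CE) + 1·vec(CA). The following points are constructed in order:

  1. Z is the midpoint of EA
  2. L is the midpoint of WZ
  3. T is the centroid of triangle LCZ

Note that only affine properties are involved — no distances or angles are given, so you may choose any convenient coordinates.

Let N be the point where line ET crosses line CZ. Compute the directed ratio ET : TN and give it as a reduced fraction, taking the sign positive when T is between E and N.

Choose coordinates C = (0, 0), E = (1, 0), A = (0, 1), W = (5, 1).
1. Z is the midpoint of EA ⇒ Z = (1/2, 1/2)
2. L is the midpoint of WZ ⇒ L = (11/4, 3/4)
3. T is the centroid of triangle LCZ ⇒ T = (13/12, 5/12)
line ET meets CZ at N = (5/4, 5/4)
T = E + t·(N−E) with t = 1/3, so ET:TN = 1/3:2/3

ET:TN = 1/2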